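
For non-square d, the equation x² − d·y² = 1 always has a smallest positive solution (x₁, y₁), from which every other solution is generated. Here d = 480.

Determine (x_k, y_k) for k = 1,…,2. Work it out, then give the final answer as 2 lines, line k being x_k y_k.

241 11
116161 5302

d=480: √d = [21; 1,9,1,42] (ℓ=4, even), read p_3/q_3
step 0: (21, 1)  from 21·(1,0) + (0,1)
step 1: (22, 1)  from 1·(21,1) + (1,0)
step 2: (219, 10)  from 9·(22,1) + (21,1)
step 3: (241, 11)  from 1·(219,10) + (22,1)
fundamental: x₁=241, y₁=11  (since 58081 − 480·121 = 1)
(x_2, y_2) = (241·241 + 480·11·11, 241·11 + 11·241) = (116161, 5302)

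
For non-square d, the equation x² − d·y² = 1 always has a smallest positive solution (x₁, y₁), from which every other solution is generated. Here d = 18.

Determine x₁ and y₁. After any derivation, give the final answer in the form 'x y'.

17 4

[4; 4,8] for √18; ℓ=2 ⇒ convergent index 1
i=0: a=4 ⇒ p=4, q=1
i=1: a=4 ⇒ p=17, q=4
→ (17, 4).  Check: 17²=289, 18·4²=288, difference 1.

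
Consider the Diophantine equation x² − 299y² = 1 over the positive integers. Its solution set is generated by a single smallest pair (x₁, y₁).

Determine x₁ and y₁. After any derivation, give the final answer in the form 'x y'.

415 24

d=299: √d = [17; 3,2,3,34] (ℓ=4, even), read p_3/q_3
a_0=17:  p_0=17·1+0=17,  q_0=17·0+1=1
a_1=3:  p_1=3·17+1=52,  q_1=3·1+0=3
a_2=2:  p_2=2·52+17=121,  q_2=2·3+1=7
a_3=3:  p_3=3·121+52=415,  q_3=3·7+3=24
(x₁, y₁) = (415, 24);  415² − 299·24² = 1 ✓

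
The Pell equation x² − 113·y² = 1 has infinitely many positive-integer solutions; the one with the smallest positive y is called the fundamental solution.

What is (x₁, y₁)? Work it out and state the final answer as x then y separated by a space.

1204353 113296

√113 → a₀=10, period (1,1,1,2,2,1,1,1,20); ℓ=9 odd so k=17
i=0: a=10 ⇒ p=10, q=1
…
i=2: a=1 ⇒ p=21, q=2
i=3: a=1 ⇒ p=32, q=3
i=4: a=2 ⇒ p=85, q=8
i=5: a=2 ⇒ p=202, q=19
i=6: a=1 ⇒ p=287, q=27
i=7: a=1 ⇒ p=489, q=46
i=8: a=1 ⇒ p=776, q=73
…
i=10: a=1 ⇒ p=16785, q=1579
i=11: a=1 ⇒ p=32794, q=3085
i=12: a=1 ⇒ p=49579, q=4664
i=13: a=2 ⇒ p=131952, q=12413
i=14: a=2 ⇒ p=313483, q=29490
i=15: a=1 ⇒ p=445435, q=41903
i=16: a=1 ⇒ p=758918, q=71393
i=17: a=1 ⇒ p=1204353, q=113296
(x₁, y₁) = (1204353, 113296);  1204353² − 113·113296² = 1 ✓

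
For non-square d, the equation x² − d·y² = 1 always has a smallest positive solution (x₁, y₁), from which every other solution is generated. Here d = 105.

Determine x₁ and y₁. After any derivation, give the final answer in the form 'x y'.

√105 = [10; 4,20, …], period ℓ=2 (even) → k=1
a_0=10:  p_0=10·1+0=10,  q_0=10·0+1=1
a_1=4:  p_1=4·10+1=41,  q_1=4·1+0=4
→ (41, 4).  Check: 41²=1681, 105·4²=1680, difference 1.

41 4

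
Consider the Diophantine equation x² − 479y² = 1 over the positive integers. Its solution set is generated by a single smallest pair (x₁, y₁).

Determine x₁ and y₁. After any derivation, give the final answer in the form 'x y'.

2989440 136591

[21; 1,7,1,3,2,21,2,3,1,7,1,42] for √479; ℓ=12 ⇒ convergent index 11
step 0: (21, 1)  from 21·(1,0) + (0,1)
step 1: (22, 1)  from 1·(21,1) + (1,0)
…
step 5: (1729, 79)  from 2·(766,35) + (197,9)
…
step 7: (75879, 3467)  from 2·(37075,1694) + (1729,79)
…
step 10: (2648849, 121029)  from 7·(340591,15562) + (264712,12095)
step 11: (2989440, 136591)  from 1·(2648849,121029) + (340591,15562)
fundamental: x₁=2989440, y₁=136591  (since 8936751513600 − 479·18657101281 = 1)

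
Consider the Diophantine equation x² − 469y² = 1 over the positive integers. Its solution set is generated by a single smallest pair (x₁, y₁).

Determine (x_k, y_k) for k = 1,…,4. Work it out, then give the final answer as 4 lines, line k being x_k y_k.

137215 6336
37655912449 1738788480
10333912053241855 477175722560064
2835935484733506355201 130951333540419575040

√469 → a₀=21, period (1,1,1,10,6,10,1,1,1,42); ℓ=10 even so k=9
i=0: a=21 ⇒ p=21, q=1
…
i=2: a=1 ⇒ p=43, q=2
…
i=4: a=10 ⇒ p=693, q=32
…
i=6: a=10 ⇒ p=42923, q=1982
…
i=8: a=1 ⇒ p=90069, q=4159
i=9: a=1 ⇒ p=137215, q=6336
→ (137215, 6336).  Check: 137215²=18827956225, 469·6336²=18827956224, difference 1.
(x_2, y_2) = (137215·137215 + 469·6336·6336, 137215·6336 + 6336·137215) = (37655912449, 1738788480)
(x_3, y_3) = (137215·37655912449 + 469·6336·1738788480, 137215·1738788480 + 6336·37655912449) = (10333912053241855, 477175722560064)
(x_4, y_4) = (137215·10333912053241855 + 469·6336·477175722560064, 137215·477175722560064 + 6336·10333912053241855) = (2835935484733506355201, 130951333540419575040)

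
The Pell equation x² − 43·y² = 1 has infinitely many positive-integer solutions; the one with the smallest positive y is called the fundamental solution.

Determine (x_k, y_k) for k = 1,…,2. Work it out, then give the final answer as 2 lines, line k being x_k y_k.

[6; 1,1,3,1,5,1,3,1,1,12] for √43; ℓ=10 ⇒ convergent index 9
i=0: a=6 ⇒ p=6, q=1
…
i=3: a=3 ⇒ p=46, q=7
i=4: a=1 ⇒ p=59, q=9
…
i=7: a=3 ⇒ p=1541, q=235
i=8: a=1 ⇒ p=1941, q=296
i=9: a=1 ⇒ p=3482, q=531
→ (3482, 531).  Check: 3482²=12124324, 43·531²=12124323, difference 1.
k=2:  x_2 = 3482·3482+43·531·531 = 24248647,  y_2 = 3482·531+531·3482 = 3697884

3482 531
24248647 3697884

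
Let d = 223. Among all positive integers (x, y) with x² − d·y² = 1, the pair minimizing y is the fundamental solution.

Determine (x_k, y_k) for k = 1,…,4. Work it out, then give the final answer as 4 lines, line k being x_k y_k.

d=223: √d = [14; 1,13,1,28] (ℓ=4, even), read p_3/q_3
step 0: (14, 1)  from 14·(1,0) + (0,1)
…
step 2: (209, 14)  from 13·(15,1) + (14,1)
step 3: (224, 15)  from 1·(209,14) + (15,1)
(x₁, y₁) = (224, 15);  224² − 223·15² = 1 ✓
k=2:  x_2 = 224·224+223·15·15 = 100351,  y_2 = 224·15+15·224 = 6720
k=3:  x_3 = 224·100351+223·15·6720 = 44957024,  y_3 = 224·6720+15·100351 = 3010545
k=4:  x_4 = 224·44957024+223·15·3010545 = 20140646401,  y_4 = 224·3010545+15·44957024 = 1348717440

224 15
100351 6720
44957024 3010545
20140646401 1348717440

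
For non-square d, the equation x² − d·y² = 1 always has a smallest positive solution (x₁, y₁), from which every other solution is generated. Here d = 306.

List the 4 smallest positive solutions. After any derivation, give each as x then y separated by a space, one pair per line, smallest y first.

35 2
2449 140
171395 9798
11995201 685720

d=306: √d = [17; 2,34] (ℓ=2, even), read p_1/q_1
a_0=17:  p_0=17·1+0=17,  q_0=17·0+1=1
a_1=2:  p_1=2·17+1=35,  q_1=2·1+0=2
(x₁, y₁) = (35, 2);  35² − 306·2² = 1 ✓
n=2: (35,2)∘(35,2) = (35·35+306·2·2, 35·2+2·35) = (2449,140)
n=3: (2449,140)∘(35,2) = (35·2449+306·2·140, 35·140+2·2449) = (171395,9798)
n=4: (171395,9798)∘(35,2) = (35·171395+306·2·9798, 35·9798+2·171395) = (11995201,685720)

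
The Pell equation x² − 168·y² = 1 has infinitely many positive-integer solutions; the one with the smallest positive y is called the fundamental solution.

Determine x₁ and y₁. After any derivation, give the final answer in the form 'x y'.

√168 = [12; 1,24, …], period ℓ=2 (even) → k=1
i=0: a=12 ⇒ p=12, q=1
i=1: a=1 ⇒ p=13, q=1
(x₁, y₁) = (13, 1);  13² − 168·1² = 1 ✓

13 1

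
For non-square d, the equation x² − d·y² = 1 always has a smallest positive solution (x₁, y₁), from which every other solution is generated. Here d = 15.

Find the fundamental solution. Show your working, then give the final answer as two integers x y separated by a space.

√15 = [3; 1,6, …], period ℓ=2 (even) → k=1
i=0: a=3 ⇒ p=3, q=1
i=1: a=1 ⇒ p=4, q=1
→ (4, 1).  Check: 4²=16, 15·1²=15, difference 1.

4 1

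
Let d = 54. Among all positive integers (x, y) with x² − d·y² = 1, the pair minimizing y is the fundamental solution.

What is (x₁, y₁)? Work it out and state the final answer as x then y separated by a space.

485 66

√54 → a₀=7, period (2,1,6,1,2,14); ℓ=6 even so k=5
a_0=7:  p_0=7·1+0=7,  q_0=7·0+1=1
a_1=2:  p_1=2·7+1=15,  q_1=2·1+0=2
a_2=1:  p_2=1·15+7=22,  q_2=1·2+1=3
…
a_4=1:  p_4=1·147+22=169,  q_4=1·20+3=23
a_5=2:  p_5=2·169+147=485,  q_5=2·23+20=66
fundamental: x₁=485, y₁=66  (since 235225 − 54·4356 = 1)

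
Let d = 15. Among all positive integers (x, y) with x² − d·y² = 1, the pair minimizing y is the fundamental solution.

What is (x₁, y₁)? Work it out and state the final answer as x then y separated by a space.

√15 = [3; 1,6, …], period ℓ=2 (even) → k=1
k=0  a_k=3  p_k/q_k = 3/1
k=1  a_k=1  p_k/q_k = 4/1
fundamental: x₁=4, y₁=1  (since 16 − 15·1 = 1)

4 1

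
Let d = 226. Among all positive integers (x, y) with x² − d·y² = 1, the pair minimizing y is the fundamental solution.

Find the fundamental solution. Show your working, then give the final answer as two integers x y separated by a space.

[15; 30] for √226; ℓ=1 ⇒ convergent index 1
step 0: (15, 1)  from 15·(1,0) + (0,1)
step 1: (451, 30)  from 30·(15,1) + (1,0)
fundamental: x₁=451, y₁=30  (since 203401 − 226·900 = 1)

451 30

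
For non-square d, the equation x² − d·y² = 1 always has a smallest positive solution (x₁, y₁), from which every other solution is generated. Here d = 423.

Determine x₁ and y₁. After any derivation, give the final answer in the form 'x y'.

4607 224

√423 = [20; 1,1,3,4,3,1,1,40, …], period ℓ=8 (even) → k=7
i=0: a=20 ⇒ p=20, q=1
i=1: a=1 ⇒ p=21, q=1
…
i=4: a=4 ⇒ p=617, q=30
i=5: a=3 ⇒ p=1995, q=97
i=6: a=1 ⇒ p=2612, q=127
i=7: a=1 ⇒ p=4607, q=224
fundamental: x₁=4607, y₁=224  (since 21224449 − 423·50176 = 1)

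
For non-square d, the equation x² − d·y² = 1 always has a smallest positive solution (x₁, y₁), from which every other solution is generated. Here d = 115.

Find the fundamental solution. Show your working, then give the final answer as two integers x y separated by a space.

√115 → a₀=10, period (1,2,1,1,1,1,1,2,1,20); ℓ=10 even so k=9
k=0  a_k=10  p_k/q_k = 10/1
…
k=5  a_k=1  p_k/q_k = 118/11
k=6  a_k=1  p_k/q_k = 193/18
k=7  a_k=1  p_k/q_k = 311/29
k=8  a_k=2  p_k/q_k = 815/76
k=9  a_k=1  p_k/q_k = 1126/105
(x₁, y₁) = (1126, 105);  1126² − 115·105² = 1 ✓

1126 105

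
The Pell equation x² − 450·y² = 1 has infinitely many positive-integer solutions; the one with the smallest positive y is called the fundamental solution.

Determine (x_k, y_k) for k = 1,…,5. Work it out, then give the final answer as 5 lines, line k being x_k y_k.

√450 → a₀=21, period (4,1,2,4,2,1,4,42); ℓ=8 even so k=7
k=0  a_k=21  p_k/q_k = 21/1
…
k=2  a_k=1  p_k/q_k = 106/5
…
k=6  a_k=1  p_k/q_k = 4179/197
k=7  a_k=4  p_k/q_k = 19601/924
(x₁, y₁) = (19601, 924);  19601² − 450·924² = 1 ✓
(19601+924√450)^2 = 768398401 + 36222648√450
(19601+924√450)^3 = 30122754096401 + 1420000245972√450
(19601+924√450)^4 = 1180872205318713601 + 55666849606371696√450
(19601+924√450)^5 = 46292552162781456490001 + 2182251836848982980620√450

19601 924
768398401 36222648
30122754096401 1420000245972
1180872205318713601 55666849606371696
46292552162781456490001 2182251836848982980620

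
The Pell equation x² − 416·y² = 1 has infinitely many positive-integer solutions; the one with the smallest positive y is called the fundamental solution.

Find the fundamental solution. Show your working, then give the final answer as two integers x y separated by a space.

√416 = [20; 2,1,1,9,1,1,2,40, …], period ℓ=8 (even) → k=7
step 0: (20, 1)  from 20·(1,0) + (0,1)
step 1: (41, 2)  from 2·(20,1) + (1,0)
step 2: (61, 3)  from 1·(41,2) + (20,1)
…
step 5: (1081, 53)  from 1·(979,48) + (102,5)
step 6: (2060, 101)  from 1·(1081,53) + (979,48)
step 7: (5201, 255)  from 2·(2060,101) + (1081,53)
fundamental: x₁=5201, y₁=255  (since 27050401 − 416·65025 = 1)

5201 255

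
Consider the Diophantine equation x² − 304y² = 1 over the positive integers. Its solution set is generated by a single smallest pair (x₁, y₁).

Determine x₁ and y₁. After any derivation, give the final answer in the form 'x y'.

d=304: √d = [17; 2,3,2,1,1,1,1,1,2,3,2,34] (ℓ=12, even), read p_11/q_11
a_0=17:  p_0=17·1+0=17,  q_0=17·0+1=1
a_1=2:  p_1=2·17+1=35,  q_1=2·1+0=2
a_2=3:  p_2=3·35+17=122,  q_2=3·2+1=7
a_3=2:  p_3=2·122+35=279,  q_3=2·7+2=16
a_4=1:  p_4=1·279+122=401,  q_4=1·16+7=23
a_5=1:  p_5=1·401+279=680,  q_5=1·23+16=39
a_6=1:  p_6=1·680+401=1081,  q_6=1·39+23=62
a_7=1:  p_7=1·1081+680=1761,  q_7=1·62+39=101
a_8=1:  p_8=1·1761+1081=2842,  q_8=1·101+62=163
a_9=2:  p_9=2·2842+1761=7445,  q_9=2·163+101=427
a_10=3:  p_10=3·7445+2842=25177,  q_10=3·427+163=1444
a_11=2:  p_11=2·25177+7445=57799,  q_11=2·1444+427=3315
fundamental: x₁=57799, y₁=3315  (since 3340724401 − 304·10989225 = 1)

57799 3315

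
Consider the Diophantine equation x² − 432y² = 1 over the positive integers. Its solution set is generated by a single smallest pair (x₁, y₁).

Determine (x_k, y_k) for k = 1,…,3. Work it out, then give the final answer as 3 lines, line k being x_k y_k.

d=432: √d = [20; 1,3,1,1,1,3,1,40] (ℓ=8, even), read p_7/q_7
k=0  a_k=20  p_k/q_k = 20/1
…
k=3  a_k=1  p_k/q_k = 104/5
k=4  a_k=1  p_k/q_k = 187/9
k=5  a_k=1  p_k/q_k = 291/14
k=6  a_k=3  p_k/q_k = 1060/51
k=7  a_k=1  p_k/q_k = 1351/65
fundamental: x₁=1351, y₁=65  (since 1825201 − 432·4225 = 1)
(x_2, y_2) = (1351·1351 + 432·65·65, 1351·65 + 65·1351) = (3650401, 175630)
(x_3, y_3) = (1351·3650401 + 432·65·175630, 1351·175630 + 65·3650401) = (9863382151, 474552195)

1351 65
3650401 175630
9863382151 474552195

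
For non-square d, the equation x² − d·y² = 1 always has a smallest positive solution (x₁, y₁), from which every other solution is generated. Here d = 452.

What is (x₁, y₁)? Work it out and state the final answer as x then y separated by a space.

1204353 56648

d=452: √d = [21; 3,1,5,3,10,3,5,1,3,42] (ℓ=10, even), read p_9/q_9
a_0=21:  p_0=21·1+0=21,  q_0=21·0+1=1
…
a_3=5:  p_3=5·85+64=489,  q_3=5·4+3=23
a_4=3:  p_4=3·489+85=1552,  q_4=3·23+4=73
a_5=10:  p_5=10·1552+489=16009,  q_5=10·73+23=753
…
a_8=1:  p_8=1·263904+49579=313483,  q_8=1·12413+2332=14745
a_9=3:  p_9=3·313483+263904=1204353,  q_9=3·14745+12413=56648
fundamental: x₁=1204353, y₁=56648  (since 1450466148609 − 452·3208995904 = 1)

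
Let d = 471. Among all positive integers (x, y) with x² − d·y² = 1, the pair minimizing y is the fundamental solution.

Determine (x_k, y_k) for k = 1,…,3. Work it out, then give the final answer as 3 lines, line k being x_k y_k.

d=471: √d = [21; 1,2,2,1,3,…,2,1,42] (ℓ=14, even), read p_13/q_13
a_0=21:  p_0=21·1+0=21,  q_0=21·0+1=1
…
a_2=2:  p_2=2·22+21=65,  q_2=2·1+1=3
…
a_4=1:  p_4=1·152+65=217,  q_4=1·7+3=10
a_5=3:  p_5=3·217+152=803,  q_5=3·10+7=37
…
a_7=14:  p_7=14·3429+803=48809,  q_7=14·158+37=2249
…
a_9=3:  p_9=3·198665+48809=644804,  q_9=3·9154+2249=29711
a_10=1:  p_10=1·644804+198665=843469,  q_10=1·29711+9154=38865
…
a_12=2:  p_12=2·2331742+843469=5506953,  q_12=2·107441+38865=253747
a_13=1:  p_13=1·5506953+2331742=7838695,  q_13=1·253747+107441=361188
fundamental: x₁=7838695, y₁=361188  (since 61445139303025 − 471·130456771344 = 1)
(7838695+361188√471)^2 = 122890278606049 + 5662485139320√471
(7838695+361188√471)^3 = 1926598824915678693415 + 88772987898323613612√471

7838695 361188
122890278606049 5662485139320
1926598824915678693415 88772987898323613612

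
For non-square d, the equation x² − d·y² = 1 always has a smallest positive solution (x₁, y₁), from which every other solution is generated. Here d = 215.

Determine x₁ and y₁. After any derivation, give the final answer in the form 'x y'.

√215 → a₀=14, period (1,1,1,28); ℓ=4 even so k=3
k=0  a_k=14  p_k/q_k = 14/1
k=1  a_k=1  p_k/q_k = 15/1
k=2  a_k=1  p_k/q_k = 29/2
k=3  a_k=1  p_k/q_k = 44/3
(x₁, y₁) = (44, 3);  44² − 215·3² = 1 ✓

44 3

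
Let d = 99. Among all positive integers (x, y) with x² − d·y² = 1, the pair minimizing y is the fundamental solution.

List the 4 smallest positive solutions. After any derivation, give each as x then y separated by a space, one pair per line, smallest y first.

√99 → a₀=9, period (1,18); ℓ=2 even so k=1
a_0=9:  p_0=9·1+0=9,  q_0=9·0+1=1
a_1=1:  p_1=1·9+1=10,  q_1=1·1+0=1
(x₁, y₁) = (10, 1);  10² − 99·1² = 1 ✓
n=2: (10,1)∘(10,1) = (10·10+99·1·1, 10·1+1·10) = (199,20)
n=3: (199,20)∘(10,1) = (10·199+99·1·20, 10·20+1·199) = (3970,399)
n=4: (3970,399)∘(10,1) = (10·3970+99·1·399, 10·399+1·3970) = (79201,7960)

10 1
199 20
3970 399
79201 7960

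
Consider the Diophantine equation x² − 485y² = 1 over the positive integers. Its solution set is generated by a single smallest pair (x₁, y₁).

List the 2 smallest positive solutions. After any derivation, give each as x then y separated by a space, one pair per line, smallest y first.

969 44
1877921 85272

√485 = [22; 44, …], period ℓ=1 (odd) → k=1
i=0: a=22 ⇒ p=22, q=1
i=1: a=44 ⇒ p=969, q=44
→ (969, 44).  Check: 969²=938961, 485·44²=938960, difference 1.
(969+44√485)^2 = 1877921 + 85272√485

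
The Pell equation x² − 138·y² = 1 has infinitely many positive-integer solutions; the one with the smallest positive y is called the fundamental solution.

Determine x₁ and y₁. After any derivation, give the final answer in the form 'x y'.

√138 → a₀=11, period (1,2,1,22); ℓ=4 even so k=3
step 0: (11, 1)  from 11·(1,0) + (0,1)
step 1: (12, 1)  from 1·(11,1) + (1,0)
step 2: (35, 3)  from 2·(12,1) + (11,1)
step 3: (47, 4)  from 1·(35,3) + (12,1)
fundamental: x₁=47, y₁=4  (since 2209 − 138·16 = 1)

47 4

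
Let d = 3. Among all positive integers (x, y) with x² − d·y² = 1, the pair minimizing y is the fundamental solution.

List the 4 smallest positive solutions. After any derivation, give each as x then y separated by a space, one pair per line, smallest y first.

2 1
7 4
26 15
97 56

√3 = [1; 1,2, …], period ℓ=2 (even) → k=1
a_0=1:  p_0=1·1+0=1,  q_0=1·0+1=1
a_1=1:  p_1=1·1+1=2,  q_1=1·1+0=1
→ (2, 1).  Check: 2²=4, 3·1²=3, difference 1.
(2+1√3)^2 = 7 + 4√3
(2+1√3)^3 = 26 + 15√3
(2+1√3)^4 = 97 + 56√3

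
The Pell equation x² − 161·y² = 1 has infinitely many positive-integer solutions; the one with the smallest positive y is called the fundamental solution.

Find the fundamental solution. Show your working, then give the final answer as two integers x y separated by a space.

√161 = [12; 1,2,4,1,2,1,4,2,1,24, …], period ℓ=10 (even) → k=9
a_0=12:  p_0=12·1+0=12,  q_0=12·0+1=1
…
a_2=2:  p_2=2·13+12=38,  q_2=2·1+1=3
…
a_4=1:  p_4=1·165+38=203,  q_4=1·13+3=16
…
a_8=2:  p_8=2·3667+774=8108,  q_8=2·289+61=639
a_9=1:  p_9=1·8108+3667=11775,  q_9=1·639+289=928
→ (11775, 928).  Check: 11775²=138650625, 161·928²=138650624, difference 1.

11775 928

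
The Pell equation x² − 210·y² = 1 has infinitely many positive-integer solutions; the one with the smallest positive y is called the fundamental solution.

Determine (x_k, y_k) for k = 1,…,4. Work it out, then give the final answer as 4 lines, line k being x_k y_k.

d=210: √d = [14; 2,28] (ℓ=2, even), read p_1/q_1
step 0: (14, 1)  from 14·(1,0) + (0,1)
step 1: (29, 2)  from 2·(14,1) + (1,0)
fundamental: x₁=29, y₁=2  (since 841 − 210·4 = 1)
n=2: (29,2)∘(29,2) = (29·29+210·2·2, 29·2+2·29) = (1681,116)
n=3: (1681,116)∘(29,2) = (29·1681+210·2·116, 29·116+2·1681) = (97469,6726)
n=4: (97469,6726)∘(29,2) = (29·97469+210·2·6726, 29·6726+2·97469) = (5651521,389992)

29 2
1681 116
97469 6726
5651521 389992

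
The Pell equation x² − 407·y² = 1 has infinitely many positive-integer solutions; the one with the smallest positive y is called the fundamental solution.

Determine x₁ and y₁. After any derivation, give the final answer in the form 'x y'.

[20; 5,1,2,1,5,40] for √407; ℓ=6 ⇒ convergent index 5
a_0=20:  p_0=20·1+0=20,  q_0=20·0+1=1
…
a_2=1:  p_2=1·101+20=121,  q_2=1·5+1=6
a_3=2:  p_3=2·121+101=343,  q_3=2·6+5=17
a_4=1:  p_4=1·343+121=464,  q_4=1·17+6=23
a_5=5:  p_5=5·464+343=2663,  q_5=5·23+17=132
fundamental: x₁=2663, y₁=132  (since 7091569 − 407·17424 = 1)

2663 132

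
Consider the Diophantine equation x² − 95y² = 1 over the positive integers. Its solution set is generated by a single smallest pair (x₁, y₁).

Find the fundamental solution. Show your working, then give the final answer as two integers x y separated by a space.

√95 = [9; 1,2,1,18, …], period ℓ=4 (even) → k=3
a_0=9:  p_0=9·1+0=9,  q_0=9·0+1=1
a_1=1:  p_1=1·9+1=10,  q_1=1·1+0=1
a_2=2:  p_2=2·10+9=29,  q_2=2·1+1=3
a_3=1:  p_3=1·29+10=39,  q_3=1·3+1=4
fundamental: x₁=39, y₁=4  (since 1521 − 95·16 = 1)

39 4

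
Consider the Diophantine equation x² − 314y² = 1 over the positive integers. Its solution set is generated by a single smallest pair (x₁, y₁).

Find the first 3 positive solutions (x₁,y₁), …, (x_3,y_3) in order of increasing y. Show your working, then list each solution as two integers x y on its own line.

392499 22150
308110930001 17387705700
241866463828532499 13649314199066450

√314 = [17; 1,2,1,1,2,1,34, …], period ℓ=7 (odd) → k=13
a_0=17:  p_0=17·1+0=17,  q_0=17·0+1=1
…
a_2=2:  p_2=2·18+17=53,  q_2=2·1+1=3
…
a_5=2:  p_5=2·124+71=319,  q_5=2·7+4=18
…
a_9=2:  p_9=2·15824+15381=47029,  q_9=2·893+868=2654
a_10=1:  p_10=1·47029+15824=62853,  q_10=1·2654+893=3547
a_11=1:  p_11=1·62853+47029=109882,  q_11=1·3547+2654=6201
a_12=2:  p_12=2·109882+62853=282617,  q_12=2·6201+3547=15949
a_13=1:  p_13=1·282617+109882=392499,  q_13=1·15949+6201=22150
(x₁, y₁) = (392499, 22150);  392499² − 314·22150² = 1 ✓
n=2: (392499,22150)∘(392499,22150) = (392499·392499+314·22150·22150, 392499·22150+22150·392499) = (308110930001,17387705700)
n=3: (308110930001,17387705700)∘(392499,22150) = (392499·308110930001+314·22150·17387705700, 392499·17387705700+22150·308110930001) = (241866463828532499,13649314199066450)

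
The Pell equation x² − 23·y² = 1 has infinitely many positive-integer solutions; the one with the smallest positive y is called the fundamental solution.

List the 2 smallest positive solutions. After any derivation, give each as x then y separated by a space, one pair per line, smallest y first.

24 5
1151 240

√23 → a₀=4, period (1,3,1,8); ℓ=4 even so k=3
step 0: (4, 1)  from 4·(1,0) + (0,1)
…
step 2: (19, 4)  from 3·(5,1) + (4,1)
step 3: (24, 5)  from 1·(19,4) + (5,1)
→ (24, 5).  Check: 24²=576, 23·5²=575, difference 1.
n=2: (24,5)∘(24,5) = (24·24+23·5·5, 24·5+5·24) = (1151,240)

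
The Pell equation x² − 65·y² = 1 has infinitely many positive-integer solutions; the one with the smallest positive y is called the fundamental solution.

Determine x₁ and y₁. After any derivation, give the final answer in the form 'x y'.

√65 = [8; 16, …], period ℓ=1 (odd) → k=1
a_0=8:  p_0=8·1+0=8,  q_0=8·0+1=1
a_1=16:  p_1=16·8+1=129,  q_1=16·1+0=16
fundamental: x₁=129, y₁=16  (since 16641 − 65·256 = 1)

129 16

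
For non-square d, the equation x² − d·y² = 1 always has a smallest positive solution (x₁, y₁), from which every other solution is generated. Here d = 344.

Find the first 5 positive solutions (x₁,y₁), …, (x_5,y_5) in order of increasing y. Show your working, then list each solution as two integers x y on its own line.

10405 561
216528049 11674410
4505948689285 242944471539
93768792007492801 5055674441052180
1951328557169976499525 105208584875351394261

[18; 1,1,4,1,3,1,4,1,1,36] for √344; ℓ=10 ⇒ convergent index 9
i=0: a=18 ⇒ p=18, q=1
i=1: a=1 ⇒ p=19, q=1
…
i=3: a=4 ⇒ p=167, q=9
…
i=6: a=1 ⇒ p=983, q=53
…
i=8: a=1 ⇒ p=5694, q=307
i=9: a=1 ⇒ p=10405, q=561
fundamental: x₁=10405, y₁=561  (since 108264025 − 344·314721 = 1)
(x_2, y_2) = (10405·10405 + 344·561·561, 10405·561 + 561·10405) = (216528049, 11674410)
(x_3, y_3) = (10405·216528049 + 344·561·11674410, 10405·11674410 + 561·216528049) = (4505948689285, 242944471539)
(x_4, y_4) = (10405·4505948689285 + 344·561·242944471539, 10405·242944471539 + 561·4505948689285) = (93768792007492801, 5055674441052180)
(x_5, y_5) = (10405·93768792007492801 + 344·561·5055674441052180, 10405·5055674441052180 + 561·93768792007492801) = (1951328557169976499525, 105208584875351394261)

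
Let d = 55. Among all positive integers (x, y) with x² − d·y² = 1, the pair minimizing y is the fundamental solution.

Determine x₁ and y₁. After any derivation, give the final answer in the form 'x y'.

89 12

[7; 2,2,2,14] for √55; ℓ=4 ⇒ convergent index 3
step 0: (7, 1)  from 7·(1,0) + (0,1)
step 1: (15, 2)  from 2·(7,1) + (1,0)
step 2: (37, 5)  from 2·(15,2) + (7,1)
step 3: (89, 12)  from 2·(37,5) + (15,2)
fundamental: x₁=89, y₁=12  (since 7921 − 55·144 = 1)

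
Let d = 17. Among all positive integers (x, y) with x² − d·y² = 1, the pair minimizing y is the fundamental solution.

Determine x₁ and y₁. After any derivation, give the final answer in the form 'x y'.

33 8

√17 = [4; 8, …], period ℓ=1 (odd) → k=1
k=0  a_k=4  p_k/q_k = 4/1
k=1  a_k=8  p_k/q_k = 33/8
→ (33, 8).  Check: 33²=1089, 17·8²=1088, difference 1.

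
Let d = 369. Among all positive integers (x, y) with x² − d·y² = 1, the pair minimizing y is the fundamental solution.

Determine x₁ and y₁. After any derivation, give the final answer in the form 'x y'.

√369 → a₀=19, period (4,1,3,2,7,4,7,2,3,1,4,38); ℓ=12 even so k=11
step 0: (19, 1)  from 19·(1,0) + (0,1)
…
step 2: (96, 5)  from 1·(77,4) + (19,1)
…
step 10: (1758061, 91521)  from 1·(1364557,71036) + (393504,20485)
step 11: (8396801, 437120)  from 4·(1758061,91521) + (1364557,71036)
fundamental: x₁=8396801, y₁=437120  (since 70506267033601 − 369·191073894400 = 1)

8396801 437120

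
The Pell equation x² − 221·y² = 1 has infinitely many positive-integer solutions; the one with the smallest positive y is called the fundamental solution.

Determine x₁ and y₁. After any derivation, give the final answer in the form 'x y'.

1665 112

[14; 1,6,2,6,1,28] for √221; ℓ=6 ⇒ convergent index 5
k=0  a_k=14  p_k/q_k = 14/1
k=1  a_k=1  p_k/q_k = 15/1
k=2  a_k=6  p_k/q_k = 104/7
k=3  a_k=2  p_k/q_k = 223/15
k=4  a_k=6  p_k/q_k = 1442/97
k=5  a_k=1  p_k/q_k = 1665/112
fundamental: x₁=1665, y₁=112  (since 2772225 − 221·12544 = 1)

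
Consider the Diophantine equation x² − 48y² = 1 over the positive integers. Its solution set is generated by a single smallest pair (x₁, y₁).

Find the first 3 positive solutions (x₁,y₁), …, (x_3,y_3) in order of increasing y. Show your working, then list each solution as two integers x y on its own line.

√48 = [6; 1,12, …], period ℓ=2 (even) → k=1
k=0  a_k=6  p_k/q_k = 6/1
k=1  a_k=1  p_k/q_k = 7/1
→ (7, 1).  Check: 7²=49, 48·1²=48, difference 1.
k=2:  x_2 = 7·7+48·1·1 = 97,  y_2 = 7·1+1·7 = 14
k=3:  x_3 = 7·97+48·1·14 = 1351,  y_3 = 7·14+1·97 = 195

7 1
97 14
1351 195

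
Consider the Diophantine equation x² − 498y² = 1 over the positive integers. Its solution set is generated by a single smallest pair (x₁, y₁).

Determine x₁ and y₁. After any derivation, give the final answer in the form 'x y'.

179777 8056

[22; 3,6,22,6,3,44] for √498; ℓ=6 ⇒ convergent index 5
k=0  a_k=22  p_k/q_k = 22/1
k=1  a_k=3  p_k/q_k = 67/3
…
k=3  a_k=22  p_k/q_k = 9395/421
k=4  a_k=6  p_k/q_k = 56794/2545
k=5  a_k=3  p_k/q_k = 179777/8056
→ (179777, 8056).  Check: 179777²=32319769729, 498·8056²=32319769728, difference 1.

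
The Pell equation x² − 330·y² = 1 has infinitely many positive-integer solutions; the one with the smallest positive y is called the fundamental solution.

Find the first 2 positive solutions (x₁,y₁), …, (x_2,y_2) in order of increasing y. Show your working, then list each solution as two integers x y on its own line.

√330 → a₀=18, period (6,36); ℓ=2 even so k=1
a_0=18:  p_0=18·1+0=18,  q_0=18·0+1=1
a_1=6:  p_1=6·18+1=109,  q_1=6·1+0=6
fundamental: x₁=109, y₁=6  (since 11881 − 330·36 = 1)
(109+6√330)^2 = 23761 + 1308√330

109 6
23761 1308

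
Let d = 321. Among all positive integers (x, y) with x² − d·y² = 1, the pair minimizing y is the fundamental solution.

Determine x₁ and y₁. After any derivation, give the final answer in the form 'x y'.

√321 = [17; 1,10,1,34, …], period ℓ=4 (even) → k=3
k=0  a_k=17  p_k/q_k = 17/1
…
k=2  a_k=10  p_k/q_k = 197/11
k=3  a_k=1  p_k/q_k = 215/12
(x₁, y₁) = (215, 12);  215² − 321·12² = 1 ✓

215 12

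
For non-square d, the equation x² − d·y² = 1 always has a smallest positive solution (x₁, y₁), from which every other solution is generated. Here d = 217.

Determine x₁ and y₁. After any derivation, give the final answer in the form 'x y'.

3844063 260952

√217 = [14; 1,2,1,2,1,…,2,1,28, …], period ℓ=16 (even) → k=15
step 0: (14, 1)  from 14·(1,0) + (0,1)
step 1: (15, 1)  from 1·(14,1) + (1,0)
step 2: (44, 3)  from 2·(15,1) + (14,1)
step 3: (59, 4)  from 1·(44,3) + (15,1)
step 4: (162, 11)  from 2·(59,4) + (44,3)
step 5: (221, 15)  from 1·(162,11) + (59,4)
step 6: (383, 26)  from 1·(221,15) + (162,11)
step 7: (3668, 249)  from 9·(383,26) + (221,15)
step 8: (15055, 1022)  from 4·(3668,249) + (383,26)
step 9: (139163, 9447)  from 9·(15055,1022) + (3668,249)
step 10: (154218, 10469)  from 1·(139163,9447) + (15055,1022)
step 11: (293381, 19916)  from 1·(154218,10469) + (139163,9447)
step 12: (740980, 50301)  from 2·(293381,19916) + (154218,10469)
step 13: (1034361, 70217)  from 1·(740980,50301) + (293381,19916)
step 14: (2809702, 190735)  from 2·(1034361,70217) + (740980,50301)
step 15: (3844063, 260952)  from 1·(2809702,190735) + (1034361,70217)
(x₁, y₁) = (3844063, 260952);  3844063² − 217·260952² = 1 ✓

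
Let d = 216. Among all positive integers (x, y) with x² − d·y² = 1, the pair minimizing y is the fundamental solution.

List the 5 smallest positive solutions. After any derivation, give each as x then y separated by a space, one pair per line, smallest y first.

√216 = [14; 1,2,3,2,1,28, …], period ℓ=6 (even) → k=5
step 0: (14, 1)  from 14·(1,0) + (0,1)
…
step 2: (44, 3)  from 2·(15,1) + (14,1)
step 3: (147, 10)  from 3·(44,3) + (15,1)
step 4: (338, 23)  from 2·(147,10) + (44,3)
step 5: (485, 33)  from 1·(338,23) + (147,10)
fundamental: x₁=485, y₁=33  (since 235225 − 216·1089 = 1)
(485+33√216)^2 = 470449 + 32010√216
(485+33√216)^3 = 456335045 + 31049667√216
(485+33√216)^4 = 442644523201 + 30118144980√216
(485+33√216)^5 = 429364731169925 + 29214569580933√216

485 33
470449 32010
456335045 31049667
442644523201 30118144980
429364731169925 29214569580933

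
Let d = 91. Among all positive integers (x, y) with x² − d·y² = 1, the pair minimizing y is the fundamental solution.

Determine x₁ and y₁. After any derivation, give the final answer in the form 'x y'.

1574 165

d=91: √d = [9; 1,1,5,1,5,1,1,18] (ℓ=8, even), read p_7/q_7
a_0=9:  p_0=9·1+0=9,  q_0=9·0+1=1
a_1=1:  p_1=1·9+1=10,  q_1=1·1+0=1
…
a_3=5:  p_3=5·19+10=105,  q_3=5·2+1=11
a_4=1:  p_4=1·105+19=124,  q_4=1·11+2=13
…
a_6=1:  p_6=1·725+124=849,  q_6=1·76+13=89
a_7=1:  p_7=1·849+725=1574,  q_7=1·89+76=165
→ (1574, 165).  Check: 1574²=2477476, 91·165²=2477475, difference 1.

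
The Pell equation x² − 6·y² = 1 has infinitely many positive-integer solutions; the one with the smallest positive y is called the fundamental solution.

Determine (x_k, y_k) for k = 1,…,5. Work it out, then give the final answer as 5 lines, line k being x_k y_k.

[2; 2,4] for √6; ℓ=2 ⇒ convergent index 1
a_0=2:  p_0=2·1+0=2,  q_0=2·0+1=1
a_1=2:  p_1=2·2+1=5,  q_1=2·1+0=2
fundamental: x₁=5, y₁=2  (since 25 − 6·4 = 1)
(5+2√6)^2 = 49 + 20√6
(5+2√6)^3 = 485 + 198√6
(5+2√6)^4 = 4801 + 1960√6
(5+2√6)^5 = 47525 + 19402√6

5 2
49 20
485 198
4801 1960
47525 19402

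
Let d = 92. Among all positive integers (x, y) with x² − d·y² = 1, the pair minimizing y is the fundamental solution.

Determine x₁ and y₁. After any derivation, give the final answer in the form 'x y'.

[9; 1,1,2,4,2,1,1,18] for √92; ℓ=8 ⇒ convergent index 7
step 0: (9, 1)  from 9·(1,0) + (0,1)
step 1: (10, 1)  from 1·(9,1) + (1,0)
step 2: (19, 2)  from 1·(10,1) + (9,1)
step 3: (48, 5)  from 2·(19,2) + (10,1)
…
step 6: (681, 71)  from 1·(470,49) + (211,22)
step 7: (1151, 120)  from 1·(681,71) + (470,49)
→ (1151, 120).  Check: 1151²=1324801, 92·120²=1324800, difference 1.

1151 120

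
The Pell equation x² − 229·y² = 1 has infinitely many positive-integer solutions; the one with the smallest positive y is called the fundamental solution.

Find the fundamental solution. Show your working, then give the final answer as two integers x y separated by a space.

5848201 386460

√229 → a₀=15, period (7,1,1,7,30); ℓ=5 odd so k=9
i=0: a=15 ⇒ p=15, q=1
…
i=3: a=1 ⇒ p=227, q=15
i=4: a=7 ⇒ p=1710, q=113
…
i=8: a=1 ⇒ p=776325, q=51301
i=9: a=7 ⇒ p=5848201, q=386460
(x₁, y₁) = (5848201, 386460);  5848201² − 229·386460² = 1 ✓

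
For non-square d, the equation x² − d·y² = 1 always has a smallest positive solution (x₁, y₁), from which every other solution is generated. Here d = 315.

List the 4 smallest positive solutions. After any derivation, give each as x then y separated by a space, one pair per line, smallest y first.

71 4
10081 568
1431431 80652
203253121 11452016

√315 = [17; 1,2,1,34, …], period ℓ=4 (even) → k=3
i=0: a=17 ⇒ p=17, q=1
…
i=2: a=2 ⇒ p=53, q=3
i=3: a=1 ⇒ p=71, q=4
→ (71, 4).  Check: 71²=5041, 315·4²=5040, difference 1.
(x_2, y_2) = (71·71 + 315·4·4, 71·4 + 4·71) = (10081, 568)
(x_3, y_3) = (71·10081 + 315·4·568, 71·568 + 4·10081) = (1431431, 80652)
(x_4, y_4) = (71·1431431 + 315·4·80652, 71·80652 + 4·1431431) = (203253121, 11452016)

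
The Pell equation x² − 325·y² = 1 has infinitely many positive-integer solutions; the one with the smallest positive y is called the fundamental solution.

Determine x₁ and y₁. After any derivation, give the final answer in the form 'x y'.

649 36

[18; 36] for √325; ℓ=1 ⇒ convergent index 1
step 0: (18, 1)  from 18·(1,0) + (0,1)
step 1: (649, 36)  from 36·(18,1) + (1,0)
→ (649, 36).  Check: 649²=421201, 325·36²=421200, difference 1.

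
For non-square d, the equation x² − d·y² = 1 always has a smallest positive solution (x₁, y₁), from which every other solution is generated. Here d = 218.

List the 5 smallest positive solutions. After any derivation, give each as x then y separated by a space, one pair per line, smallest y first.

[14; 1,3,3,1,28] for √218; ℓ=5 ⇒ convergent index 9
i=0: a=14 ⇒ p=14, q=1
i=1: a=1 ⇒ p=15, q=1
…
i=3: a=3 ⇒ p=192, q=13
…
i=5: a=28 ⇒ p=7220, q=489
…
i=8: a=3 ⇒ p=96370, q=6527
i=9: a=1 ⇒ p=126003, q=8534
→ (126003, 8534).  Check: 126003²=15876756009, 218·8534²=15876756008, difference 1.
(126003+8534√218)^2 = 31753512017 + 2150619204√218
(126003+8534√218)^3 = 8002075549230099 + 541968943114690√218
(126003+8534√218)^4 = 2016571050827526816577 + 136579425476409948936√218
(126003+8534√218)^5 = 508188004226839647389073363 + 34418834696066196648450926√218

126003 8534
31753512017 2150619204
8002075549230099 541968943114690
2016571050827526816577 136579425476409948936
508188004226839647389073363 34418834696066196648450926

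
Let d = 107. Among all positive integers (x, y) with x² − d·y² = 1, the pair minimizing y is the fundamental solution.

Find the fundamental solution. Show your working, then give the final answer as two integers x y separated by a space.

962 93

√107 → a₀=10, period (2,1,9,1,2,20); ℓ=6 even so k=5
k=0  a_k=10  p_k/q_k = 10/1
k=1  a_k=2  p_k/q_k = 21/2
…
k=3  a_k=9  p_k/q_k = 300/29
k=4  a_k=1  p_k/q_k = 331/32
k=5  a_k=2  p_k/q_k = 962/93
fundamental: x₁=962, y₁=93  (since 925444 − 107·8649 = 1)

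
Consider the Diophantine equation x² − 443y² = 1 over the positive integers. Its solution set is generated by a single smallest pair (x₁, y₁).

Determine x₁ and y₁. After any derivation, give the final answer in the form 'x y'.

442 21

d=443: √d = [21; 21,42] (ℓ=2, even), read p_1/q_1
k=0  a_k=21  p_k/q_k = 21/1
k=1  a_k=21  p_k/q_k = 442/21
fundamental: x₁=442, y₁=21  (since 195364 − 443·441 = 1)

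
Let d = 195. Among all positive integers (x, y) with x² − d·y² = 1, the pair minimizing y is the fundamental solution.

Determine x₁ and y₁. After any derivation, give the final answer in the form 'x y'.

d=195: √d = [13; 1,26] (ℓ=2, even), read p_1/q_1
k=0  a_k=13  p_k/q_k = 13/1
k=1  a_k=1  p_k/q_k = 14/1
(x₁, y₁) = (14, 1);  14² − 195·1² = 1 ✓

14 1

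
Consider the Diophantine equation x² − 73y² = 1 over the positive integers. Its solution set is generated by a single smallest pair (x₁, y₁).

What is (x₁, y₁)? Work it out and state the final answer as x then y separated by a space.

2281249 267000

[8; 1,1,5,5,1,1,16] for √73; ℓ=7 ⇒ convergent index 13
k=0  a_k=8  p_k/q_k = 8/1
k=1  a_k=1  p_k/q_k = 9/1
…
k=3  a_k=5  p_k/q_k = 94/11
…
k=6  a_k=1  p_k/q_k = 1068/125
…
k=9  a_k=1  p_k/q_k = 36406/4261
k=10  a_k=5  p_k/q_k = 200767/23498
…
k=12  a_k=1  p_k/q_k = 1241008/145249
k=13  a_k=1  p_k/q_k = 2281249/267000
fundamental: x₁=2281249, y₁=267000  (since 5204097000001 − 73·71289000000 = 1)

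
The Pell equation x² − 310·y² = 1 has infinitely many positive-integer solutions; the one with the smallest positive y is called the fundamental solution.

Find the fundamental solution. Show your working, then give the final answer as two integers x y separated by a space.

848719 48204

√310 = [17; 1,1,1,1,5,…,1,1,34, …], period ℓ=16 (even) → k=15
a_0=17:  p_0=17·1+0=17,  q_0=17·0+1=1
…
a_2=1:  p_2=1·18+17=35,  q_2=1·1+1=2
a_3=1:  p_3=1·35+18=53,  q_3=1·2+1=3
a_4=1:  p_4=1·53+35=88,  q_4=1·3+2=5
…
a_7=1:  p_7=1·1567+493=2060,  q_7=1·89+28=117
a_8=2:  p_8=2·2060+1567=5687,  q_8=2·117+89=323
…
a_12=1:  p_12=1·152387+28928=181315,  q_12=1·8655+1643=10298
…
a_14=1:  p_14=1·333702+181315=515017,  q_14=1·18953+10298=29251
a_15=1:  p_15=1·515017+333702=848719,  q_15=1·29251+18953=48204
fundamental: x₁=848719, y₁=48204  (since 720323940961 − 310·2323625616 = 1)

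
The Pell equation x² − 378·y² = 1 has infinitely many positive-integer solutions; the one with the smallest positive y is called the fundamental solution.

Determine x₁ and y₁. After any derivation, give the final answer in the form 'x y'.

√378 = [19; 2,3,1,4,1,3,2,38, …], period ℓ=8 (even) → k=7
k=0  a_k=19  p_k/q_k = 19/1
…
k=6  a_k=3  p_k/q_k = 3869/199
k=7  a_k=2  p_k/q_k = 8749/450
fundamental: x₁=8749, y₁=450  (since 76545001 − 378·202500 = 1)

8749 450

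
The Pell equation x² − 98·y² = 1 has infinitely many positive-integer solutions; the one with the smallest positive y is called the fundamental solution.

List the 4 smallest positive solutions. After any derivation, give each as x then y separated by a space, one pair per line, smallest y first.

√98 = [9; 1,8,1,18, …], period ℓ=4 (even) → k=3
a_0=9:  p_0=9·1+0=9,  q_0=9·0+1=1
…
a_2=8:  p_2=8·10+9=89,  q_2=8·1+1=9
a_3=1:  p_3=1·89+10=99,  q_3=1·9+1=10
(x₁, y₁) = (99, 10);  99² − 98·10² = 1 ✓
k=2:  x_2 = 99·99+98·10·10 = 19601,  y_2 = 99·10+10·99 = 1980
k=3:  x_3 = 99·19601+98·10·1980 = 3880899,  y_3 = 99·1980+10·19601 = 392030
k=4:  x_4 = 99·3880899+98·10·392030 = 768398401,  y_4 = 99·392030+10·3880899 = 77619960

99 10
19601 1980
3880899 392030
768398401 77619960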